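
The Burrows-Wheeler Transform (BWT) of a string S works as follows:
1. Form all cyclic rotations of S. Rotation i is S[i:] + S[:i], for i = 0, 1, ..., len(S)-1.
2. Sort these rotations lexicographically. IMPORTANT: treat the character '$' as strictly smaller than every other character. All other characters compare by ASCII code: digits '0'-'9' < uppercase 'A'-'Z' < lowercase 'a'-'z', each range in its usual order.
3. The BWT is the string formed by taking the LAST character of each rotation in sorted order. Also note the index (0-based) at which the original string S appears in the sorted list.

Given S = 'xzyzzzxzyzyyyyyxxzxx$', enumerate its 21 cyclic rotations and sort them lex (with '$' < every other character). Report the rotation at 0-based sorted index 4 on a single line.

All 21 rotations (rotation i = S[i:]+S[:i]):
  rot[0] = xzyzzzxzyzyyyyyxxzxx$
  rot[1] = zyzzzxzyzyyyyyxxzxx$x
  rot[2] = yzzzxzyzyyyyyxxzxx$xz
  rot[3] = zzzxzyzyyyyyxxzxx$xzy
  rot[4] = zzxzyzyyyyyxxzxx$xzyz
  rot[5] = zxzyzyyyyyxxzxx$xzyzz
  rot[6] = xzyzyyyyyxxzxx$xzyzzz
  rot[7] = zyzyyyyyxxzxx$xzyzzzx
  rot[8] = yzyyyyyxxzxx$xzyzzzxz
  rot[9] = zyyyyyxxzxx$xzyzzzxzy
  rot[10] = yyyyyxxzxx$xzyzzzxzyz
  rot[11] = yyyyxxzxx$xzyzzzxzyzy
  rot[12] = yyyxxzxx$xzyzzzxzyzyy
  rot[13] = yyxxzxx$xzyzzzxzyzyyy
  rot[14] = yxxzxx$xzyzzzxzyzyyyy
  rot[15] = xxzxx$xzyzzzxzyzyyyyy
  rot[16] = xzxx$xzyzzzxzyzyyyyyx
  rot[17] = zxx$xzyzzzxzyzyyyyyxx
  rot[18] = xx$xzyzzzxzyzyyyyyxxz
  rot[19] = x$xzyzzzxzyzyyyyyxxzx
  rot[20] = $xzyzzzxzyzyyyyyxxzxx
Sorted (with $ < everything):
  sorted[0] = $xzyzzzxzyzyyyyyxxzxx
  sorted[1] = x$xzyzzzxzyzyyyyyxxzx
  sorted[2] = xx$xzyzzzxzyzyyyyyxxz
  sorted[3] = xxzxx$xzyzzzxzyzyyyyy
  sorted[4] = xzxx$xzyzzzxzyzyyyyyx
  sorted[5] = xzyzyyyyyxxzxx$xzyzzz
  sorted[6] = xzyzzzxzyzyyyyyxxzxx$
  sorted[7] = yxxzxx$xzyzzzxzyzyyyy
  sorted[8] = yyxxzxx$xzyzzzxzyzyyy
  sorted[9] = yyyxxzxx$xzyzzzxzyzyy
  sorted[10] = yyyyxxzxx$xzyzzzxzyzy
  sorted[11] = yyyyyxxzxx$xzyzzzxzyz
  sorted[12] = yzyyyyyxxzxx$xzyzzzxz
  sorted[13] = yzzzxzyzyyyyyxxzxx$xz
  sorted[14] = zxx$xzyzzzxzyzyyyyyxx
  sorted[15] = zxzyzyyyyyxxzxx$xzyzz
  sorted[16] = zyyyyyxxzxx$xzyzzzxzy
  sorted[17] = zyzyyyyyxxzxx$xzyzzzx
  sorted[18] = zyzzzxzyzyyyyyxxzxx$x
  sorted[19] = zzxzyzyyyyyxxzxx$xzyz
  sorted[20] = zzzxzyzyyyyyxxzxx$xzy
sorted[4] = xzxx$xzyzzzxzyzyyyyyx

Answer: xzxx$xzyzzzxzyzyyyyyx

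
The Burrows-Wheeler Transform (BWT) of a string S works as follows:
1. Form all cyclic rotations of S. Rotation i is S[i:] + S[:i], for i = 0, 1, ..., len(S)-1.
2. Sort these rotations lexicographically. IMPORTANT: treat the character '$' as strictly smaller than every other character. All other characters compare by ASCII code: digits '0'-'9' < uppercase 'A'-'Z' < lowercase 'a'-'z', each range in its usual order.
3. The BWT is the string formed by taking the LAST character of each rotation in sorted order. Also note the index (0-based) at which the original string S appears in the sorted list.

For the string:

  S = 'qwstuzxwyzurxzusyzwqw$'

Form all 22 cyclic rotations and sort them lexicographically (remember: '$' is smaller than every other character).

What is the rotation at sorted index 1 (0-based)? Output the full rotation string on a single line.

Answer: qw$qwstuzxwyzurxzusyzw

Derivation:
All 22 rotations (rotation i = S[i:]+S[:i]):
  rot[0] = qwstuzxwyzurxzusyzwqw$
  rot[1] = wstuzxwyzurxzusyzwqw$q
  rot[2] = stuzxwyzurxzusyzwqw$qw
  rot[3] = tuzxwyzurxzusyzwqw$qws
  rot[4] = uzxwyzurxzusyzwqw$qwst
  rot[5] = zxwyzurxzusyzwqw$qwstu
  rot[6] = xwyzurxzusyzwqw$qwstuz
  rot[7] = wyzurxzusyzwqw$qwstuzx
  rot[8] = yzurxzusyzwqw$qwstuzxw
  rot[9] = zurxzusyzwqw$qwstuzxwy
  rot[10] = urxzusyzwqw$qwstuzxwyz
  rot[11] = rxzusyzwqw$qwstuzxwyzu
  rot[12] = xzusyzwqw$qwstuzxwyzur
  rot[13] = zusyzwqw$qwstuzxwyzurx
  rot[14] = usyzwqw$qwstuzxwyzurxz
  rot[15] = syzwqw$qwstuzxwyzurxzu
  rot[16] = yzwqw$qwstuzxwyzurxzus
  rot[17] = zwqw$qwstuzxwyzurxzusy
  rot[18] = wqw$qwstuzxwyzurxzusyz
  rot[19] = qw$qwstuzxwyzurxzusyzw
  rot[20] = w$qwstuzxwyzurxzusyzwq
  rot[21] = $qwstuzxwyzurxzusyzwqw
Sorted (with $ < everything):
  sorted[0] = $qwstuzxwyzurxzusyzwqw
  sorted[1] = qw$qwstuzxwyzurxzusyzw
  sorted[2] = qwstuzxwyzurxzusyzwqw$
  sorted[3] = rxzusyzwqw$qwstuzxwyzu
  sorted[4] = stuzxwyzurxzusyzwqw$qw
  sorted[5] = syzwqw$qwstuzxwyzurxzu
  sorted[6] = tuzxwyzurxzusyzwqw$qws
  sorted[7] = urxzusyzwqw$qwstuzxwyz
  sorted[8] = usyzwqw$qwstuzxwyzurxz
  sorted[9] = uzxwyzurxzusyzwqw$qwst
  sorted[10] = w$qwstuzxwyzurxzusyzwq
  sorted[11] = wqw$qwstuzxwyzurxzusyz
  sorted[12] = wstuzxwyzurxzusyzwqw$q
  sorted[13] = wyzurxzusyzwqw$qwstuzx
  sorted[14] = xwyzurxzusyzwqw$qwstuz
  sorted[15] = xzusyzwqw$qwstuzxwyzur
  sorted[16] = yzurxzusyzwqw$qwstuzxw
  sorted[17] = yzwqw$qwstuzxwyzurxzus
  sorted[18] = zurxzusyzwqw$qwstuzxwy
  sorted[19] = zusyzwqw$qwstuzxwyzurx
  sorted[20] = zwqw$qwstuzxwyzurxzusy
  sorted[21] = zxwyzurxzusyzwqw$qwstu
sorted[1] = qw$qwstuzxwyzurxzusyzw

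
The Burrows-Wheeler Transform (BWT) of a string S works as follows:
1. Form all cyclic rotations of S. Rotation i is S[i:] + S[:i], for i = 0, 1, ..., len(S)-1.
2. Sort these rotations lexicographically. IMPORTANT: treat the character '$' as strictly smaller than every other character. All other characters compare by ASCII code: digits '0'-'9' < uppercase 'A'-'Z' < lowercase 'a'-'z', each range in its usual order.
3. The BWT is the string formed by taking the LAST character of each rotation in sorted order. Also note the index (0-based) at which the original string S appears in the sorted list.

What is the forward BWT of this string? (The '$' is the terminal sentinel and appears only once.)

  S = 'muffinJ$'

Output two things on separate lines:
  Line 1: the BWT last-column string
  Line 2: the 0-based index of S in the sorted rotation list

Answer: Jnuff$im
5

Derivation:
All 8 rotations (rotation i = S[i:]+S[:i]):
  rot[0] = muffinJ$
  rot[1] = uffinJ$m
  rot[2] = ffinJ$mu
  rot[3] = finJ$muf
  rot[4] = inJ$muff
  rot[5] = nJ$muffi
  rot[6] = J$muffin
  rot[7] = $muffinJ
Sorted (with $ < everything):
  sorted[0] = $muffinJ  (last char: 'J')
  sorted[1] = J$muffin  (last char: 'n')
  sorted[2] = ffinJ$mu  (last char: 'u')
  sorted[3] = finJ$muf  (last char: 'f')
  sorted[4] = inJ$muff  (last char: 'f')
  sorted[5] = muffinJ$  (last char: '$')
  sorted[6] = nJ$muffi  (last char: 'i')
  sorted[7] = uffinJ$m  (last char: 'm')
Last column: Jnuff$im
Original string S is at sorted index 5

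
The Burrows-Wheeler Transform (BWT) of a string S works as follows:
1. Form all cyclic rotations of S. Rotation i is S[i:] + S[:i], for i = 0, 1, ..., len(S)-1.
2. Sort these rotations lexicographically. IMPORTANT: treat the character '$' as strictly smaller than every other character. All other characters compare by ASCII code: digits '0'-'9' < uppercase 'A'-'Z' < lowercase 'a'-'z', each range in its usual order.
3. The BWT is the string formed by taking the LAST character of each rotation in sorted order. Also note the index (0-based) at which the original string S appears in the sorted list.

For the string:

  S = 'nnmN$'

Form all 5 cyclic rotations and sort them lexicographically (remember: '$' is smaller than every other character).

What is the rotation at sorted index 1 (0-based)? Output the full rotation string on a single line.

Answer: N$nnm

Derivation:
All 5 rotations (rotation i = S[i:]+S[:i]):
  rot[0] = nnmN$
  rot[1] = nmN$n
  rot[2] = mN$nn
  rot[3] = N$nnm
  rot[4] = $nnmN
Sorted (with $ < everything):
  sorted[0] = $nnmN
  sorted[1] = N$nnm
  sorted[2] = mN$nn
  sorted[3] = nmN$n
  sorted[4] = nnmN$
sorted[1] = N$nnm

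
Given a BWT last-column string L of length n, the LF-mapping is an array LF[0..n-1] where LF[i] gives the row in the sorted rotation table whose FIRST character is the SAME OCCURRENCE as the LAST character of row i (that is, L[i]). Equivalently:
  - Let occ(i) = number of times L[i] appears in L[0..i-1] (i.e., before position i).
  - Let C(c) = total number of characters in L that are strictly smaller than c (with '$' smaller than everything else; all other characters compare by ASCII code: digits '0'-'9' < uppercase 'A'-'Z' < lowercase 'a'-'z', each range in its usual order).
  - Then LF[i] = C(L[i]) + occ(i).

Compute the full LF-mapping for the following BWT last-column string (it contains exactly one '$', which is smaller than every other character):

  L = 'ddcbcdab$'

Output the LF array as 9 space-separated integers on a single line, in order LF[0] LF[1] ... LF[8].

Char counts: '$':1, 'a':1, 'b':2, 'c':2, 'd':3
C (first-col start): C('$')=0, C('a')=1, C('b')=2, C('c')=4, C('d')=6
L[0]='d': occ=0, LF[0]=C('d')+0=6+0=6
L[1]='d': occ=1, LF[1]=C('d')+1=6+1=7
L[2]='c': occ=0, LF[2]=C('c')+0=4+0=4
L[3]='b': occ=0, LF[3]=C('b')+0=2+0=2
L[4]='c': occ=1, LF[4]=C('c')+1=4+1=5
L[5]='d': occ=2, LF[5]=C('d')+2=6+2=8
L[6]='a': occ=0, LF[6]=C('a')+0=1+0=1
L[7]='b': occ=1, LF[7]=C('b')+1=2+1=3
L[8]='$': occ=0, LF[8]=C('$')+0=0+0=0

Answer: 6 7 4 2 5 8 1 3 0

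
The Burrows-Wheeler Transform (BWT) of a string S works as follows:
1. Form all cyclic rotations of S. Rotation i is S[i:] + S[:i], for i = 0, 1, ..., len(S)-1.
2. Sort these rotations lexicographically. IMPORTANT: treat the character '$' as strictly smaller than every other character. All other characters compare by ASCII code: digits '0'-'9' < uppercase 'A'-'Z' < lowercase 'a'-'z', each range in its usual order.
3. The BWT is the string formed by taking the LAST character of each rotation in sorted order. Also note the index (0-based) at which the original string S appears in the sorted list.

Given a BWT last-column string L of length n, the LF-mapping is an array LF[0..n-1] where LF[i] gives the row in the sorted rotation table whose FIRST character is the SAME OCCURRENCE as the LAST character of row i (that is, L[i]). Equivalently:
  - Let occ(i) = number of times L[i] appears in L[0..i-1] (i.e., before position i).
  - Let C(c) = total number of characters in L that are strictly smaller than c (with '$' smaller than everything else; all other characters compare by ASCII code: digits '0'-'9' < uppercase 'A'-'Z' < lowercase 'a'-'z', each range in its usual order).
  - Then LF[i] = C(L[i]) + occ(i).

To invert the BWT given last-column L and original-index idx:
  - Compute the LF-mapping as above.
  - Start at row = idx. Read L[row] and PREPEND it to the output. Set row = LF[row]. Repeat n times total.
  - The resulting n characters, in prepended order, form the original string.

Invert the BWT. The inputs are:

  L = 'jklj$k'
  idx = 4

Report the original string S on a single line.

Answer: kljkj$

Derivation:
LF mapping: 1 3 5 2 0 4
Walk LF starting at row 4, prepending L[row]:
  step 1: row=4, L[4]='$', prepend. Next row=LF[4]=0
  step 2: row=0, L[0]='j', prepend. Next row=LF[0]=1
  step 3: row=1, L[1]='k', prepend. Next row=LF[1]=3
  step 4: row=3, L[3]='j', prepend. Next row=LF[3]=2
  step 5: row=2, L[2]='l', prepend. Next row=LF[2]=5
  step 6: row=5, L[5]='k', prepend. Next row=LF[5]=4
Reversed output: kljkj$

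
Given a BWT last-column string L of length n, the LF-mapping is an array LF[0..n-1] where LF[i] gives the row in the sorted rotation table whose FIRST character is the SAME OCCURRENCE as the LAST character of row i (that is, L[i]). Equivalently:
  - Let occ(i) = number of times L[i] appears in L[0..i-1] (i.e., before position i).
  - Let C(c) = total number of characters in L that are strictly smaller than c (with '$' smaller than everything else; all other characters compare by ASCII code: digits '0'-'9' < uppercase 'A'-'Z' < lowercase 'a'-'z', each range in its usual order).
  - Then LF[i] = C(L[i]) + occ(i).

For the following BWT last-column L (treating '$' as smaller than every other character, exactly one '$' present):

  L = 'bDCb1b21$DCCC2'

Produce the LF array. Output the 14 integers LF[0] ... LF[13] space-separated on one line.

Answer: 11 9 5 12 1 13 3 2 0 10 6 7 8 4

Derivation:
Char counts: '$':1, '1':2, '2':2, 'C':4, 'D':2, 'b':3
C (first-col start): C('$')=0, C('1')=1, C('2')=3, C('C')=5, C('D')=9, C('b')=11
L[0]='b': occ=0, LF[0]=C('b')+0=11+0=11
L[1]='D': occ=0, LF[1]=C('D')+0=9+0=9
L[2]='C': occ=0, LF[2]=C('C')+0=5+0=5
L[3]='b': occ=1, LF[3]=C('b')+1=11+1=12
L[4]='1': occ=0, LF[4]=C('1')+0=1+0=1
L[5]='b': occ=2, LF[5]=C('b')+2=11+2=13
L[6]='2': occ=0, LF[6]=C('2')+0=3+0=3
L[7]='1': occ=1, LF[7]=C('1')+1=1+1=2
L[8]='$': occ=0, LF[8]=C('$')+0=0+0=0
L[9]='D': occ=1, LF[9]=C('D')+1=9+1=10
L[10]='C': occ=1, LF[10]=C('C')+1=5+1=6
L[11]='C': occ=2, LF[11]=C('C')+2=5+2=7
L[12]='C': occ=3, LF[12]=C('C')+3=5+3=8
L[13]='2': occ=1, LF[13]=C('2')+1=3+1=4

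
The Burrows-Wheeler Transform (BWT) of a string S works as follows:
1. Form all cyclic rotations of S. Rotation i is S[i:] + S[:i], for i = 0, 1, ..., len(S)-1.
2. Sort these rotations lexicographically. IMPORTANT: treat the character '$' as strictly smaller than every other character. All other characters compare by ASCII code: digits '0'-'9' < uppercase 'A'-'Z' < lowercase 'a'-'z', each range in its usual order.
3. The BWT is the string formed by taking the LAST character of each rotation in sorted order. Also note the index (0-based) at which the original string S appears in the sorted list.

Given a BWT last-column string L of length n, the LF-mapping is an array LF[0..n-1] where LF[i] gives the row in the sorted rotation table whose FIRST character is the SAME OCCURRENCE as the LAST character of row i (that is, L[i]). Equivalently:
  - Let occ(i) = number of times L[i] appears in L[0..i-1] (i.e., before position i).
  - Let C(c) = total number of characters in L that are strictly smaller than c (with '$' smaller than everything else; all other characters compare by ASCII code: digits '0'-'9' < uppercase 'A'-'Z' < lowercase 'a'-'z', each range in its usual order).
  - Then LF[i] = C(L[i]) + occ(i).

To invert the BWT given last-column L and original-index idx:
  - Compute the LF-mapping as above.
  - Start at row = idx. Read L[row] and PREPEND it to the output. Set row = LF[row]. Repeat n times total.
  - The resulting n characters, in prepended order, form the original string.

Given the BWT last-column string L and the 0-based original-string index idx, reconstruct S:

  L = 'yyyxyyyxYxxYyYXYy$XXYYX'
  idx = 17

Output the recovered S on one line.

LF mapping: 15 16 17 11 18 19 20 12 5 13 14 6 21 7 1 8 22 0 2 3 9 10 4
Walk LF starting at row 17, prepending L[row]:
  step 1: row=17, L[17]='$', prepend. Next row=LF[17]=0
  step 2: row=0, L[0]='y', prepend. Next row=LF[0]=15
  step 3: row=15, L[15]='Y', prepend. Next row=LF[15]=8
  step 4: row=8, L[8]='Y', prepend. Next row=LF[8]=5
  step 5: row=5, L[5]='y', prepend. Next row=LF[5]=19
  step 6: row=19, L[19]='X', prepend. Next row=LF[19]=3
  step 7: row=3, L[3]='x', prepend. Next row=LF[3]=11
  step 8: row=11, L[11]='Y', prepend. Next row=LF[11]=6
  step 9: row=6, L[6]='y', prepend. Next row=LF[6]=20
  step 10: row=20, L[20]='Y', prepend. Next row=LF[20]=9
  step 11: row=9, L[9]='x', prepend. Next row=LF[9]=13
  step 12: row=13, L[13]='Y', prepend. Next row=LF[13]=7
  step 13: row=7, L[7]='x', prepend. Next row=LF[7]=12
  step 14: row=12, L[12]='y', prepend. Next row=LF[12]=21
  step 15: row=21, L[21]='Y', prepend. Next row=LF[21]=10
  step 16: row=10, L[10]='x', prepend. Next row=LF[10]=14
  step 17: row=14, L[14]='X', prepend. Next row=LF[14]=1
  step 18: row=1, L[1]='y', prepend. Next row=LF[1]=16
  step 19: row=16, L[16]='y', prepend. Next row=LF[16]=22
  step 20: row=22, L[22]='X', prepend. Next row=LF[22]=4
  step 21: row=4, L[4]='y', prepend. Next row=LF[4]=18
  step 22: row=18, L[18]='X', prepend. Next row=LF[18]=2
  step 23: row=2, L[2]='y', prepend. Next row=LF[2]=17
Reversed output: yXyXyyXxYyxYxYyYxXyYYy$

Answer: yXyXyyXxYyxYxYyYxXyYYy$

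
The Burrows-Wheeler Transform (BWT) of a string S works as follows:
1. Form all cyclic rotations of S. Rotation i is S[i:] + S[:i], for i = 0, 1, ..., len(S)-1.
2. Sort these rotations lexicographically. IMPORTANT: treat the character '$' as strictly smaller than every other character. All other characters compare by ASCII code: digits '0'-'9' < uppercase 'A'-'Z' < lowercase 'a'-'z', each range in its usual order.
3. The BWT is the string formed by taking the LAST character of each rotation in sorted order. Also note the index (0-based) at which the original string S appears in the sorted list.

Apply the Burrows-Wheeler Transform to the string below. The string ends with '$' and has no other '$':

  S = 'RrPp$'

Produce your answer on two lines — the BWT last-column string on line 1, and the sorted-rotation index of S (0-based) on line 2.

All 5 rotations (rotation i = S[i:]+S[:i]):
  rot[0] = RrPp$
  rot[1] = rPp$R
  rot[2] = Pp$Rr
  rot[3] = p$RrP
  rot[4] = $RrPp
Sorted (with $ < everything):
  sorted[0] = $RrPp  (last char: 'p')
  sorted[1] = Pp$Rr  (last char: 'r')
  sorted[2] = RrPp$  (last char: '$')
  sorted[3] = p$RrP  (last char: 'P')
  sorted[4] = rPp$R  (last char: 'R')
Last column: pr$PR
Original string S is at sorted index 2

Answer: pr$PR
2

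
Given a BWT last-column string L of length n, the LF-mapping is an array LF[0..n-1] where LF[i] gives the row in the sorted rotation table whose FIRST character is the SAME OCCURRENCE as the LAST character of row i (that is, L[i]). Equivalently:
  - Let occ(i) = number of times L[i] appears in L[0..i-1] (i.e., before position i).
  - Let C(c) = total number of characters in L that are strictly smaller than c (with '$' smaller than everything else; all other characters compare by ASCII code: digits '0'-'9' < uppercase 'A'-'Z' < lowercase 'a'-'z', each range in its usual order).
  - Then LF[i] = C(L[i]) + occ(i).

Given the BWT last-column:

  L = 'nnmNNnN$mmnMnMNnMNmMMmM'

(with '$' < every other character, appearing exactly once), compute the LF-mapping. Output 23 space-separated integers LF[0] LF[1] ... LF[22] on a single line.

Char counts: '$':1, 'M':6, 'N':5, 'm':5, 'n':6
C (first-col start): C('$')=0, C('M')=1, C('N')=7, C('m')=12, C('n')=17
L[0]='n': occ=0, LF[0]=C('n')+0=17+0=17
L[1]='n': occ=1, LF[1]=C('n')+1=17+1=18
L[2]='m': occ=0, LF[2]=C('m')+0=12+0=12
L[3]='N': occ=0, LF[3]=C('N')+0=7+0=7
L[4]='N': occ=1, LF[4]=C('N')+1=7+1=8
L[5]='n': occ=2, LF[5]=C('n')+2=17+2=19
L[6]='N': occ=2, LF[6]=C('N')+2=7+2=9
L[7]='$': occ=0, LF[7]=C('$')+0=0+0=0
L[8]='m': occ=1, LF[8]=C('m')+1=12+1=13
L[9]='m': occ=2, LF[9]=C('m')+2=12+2=14
L[10]='n': occ=3, LF[10]=C('n')+3=17+3=20
L[11]='M': occ=0, LF[11]=C('M')+0=1+0=1
L[12]='n': occ=4, LF[12]=C('n')+4=17+4=21
L[13]='M': occ=1, LF[13]=C('M')+1=1+1=2
L[14]='N': occ=3, LF[14]=C('N')+3=7+3=10
L[15]='n': occ=5, LF[15]=C('n')+5=17+5=22
L[16]='M': occ=2, LF[16]=C('M')+2=1+2=3
L[17]='N': occ=4, LF[17]=C('N')+4=7+4=11
L[18]='m': occ=3, LF[18]=C('m')+3=12+3=15
L[19]='M': occ=3, LF[19]=C('M')+3=1+3=4
L[20]='M': occ=4, LF[20]=C('M')+4=1+4=5
L[21]='m': occ=4, LF[21]=C('m')+4=12+4=16
L[22]='M': occ=5, LF[22]=C('M')+5=1+5=6

Answer: 17 18 12 7 8 19 9 0 13 14 20 1 21 2 10 22 3 11 15 4 5 16 6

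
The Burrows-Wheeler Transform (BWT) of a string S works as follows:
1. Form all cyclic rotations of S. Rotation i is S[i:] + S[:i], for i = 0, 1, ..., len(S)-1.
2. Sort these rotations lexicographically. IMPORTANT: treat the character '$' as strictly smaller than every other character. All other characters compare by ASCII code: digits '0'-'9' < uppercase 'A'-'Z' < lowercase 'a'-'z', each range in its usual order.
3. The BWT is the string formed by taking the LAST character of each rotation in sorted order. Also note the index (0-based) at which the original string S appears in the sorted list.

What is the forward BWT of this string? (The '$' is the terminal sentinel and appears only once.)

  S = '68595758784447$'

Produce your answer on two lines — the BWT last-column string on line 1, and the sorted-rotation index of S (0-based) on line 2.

All 15 rotations (rotation i = S[i:]+S[:i]):
  rot[0] = 68595758784447$
  rot[1] = 8595758784447$6
  rot[2] = 595758784447$68
  rot[3] = 95758784447$685
  rot[4] = 5758784447$6859
  rot[5] = 758784447$68595
  rot[6] = 58784447$685957
  rot[7] = 8784447$6859575
  rot[8] = 784447$68595758
  rot[9] = 84447$685957587
  rot[10] = 4447$6859575878
  rot[11] = 447$68595758784
  rot[12] = 47$685957587844
  rot[13] = 7$6859575878444
  rot[14] = $68595758784447
Sorted (with $ < everything):
  sorted[0] = $68595758784447  (last char: '7')
  sorted[1] = 4447$6859575878  (last char: '8')
  sorted[2] = 447$68595758784  (last char: '4')
  sorted[3] = 47$685957587844  (last char: '4')
  sorted[4] = 5758784447$6859  (last char: '9')
  sorted[5] = 58784447$685957  (last char: '7')
  sorted[6] = 595758784447$68  (last char: '8')
  sorted[7] = 68595758784447$  (last char: '$')
  sorted[8] = 7$6859575878444  (last char: '4')
  sorted[9] = 758784447$68595  (last char: '5')
  sorted[10] = 784447$68595758  (last char: '8')
  sorted[11] = 84447$685957587  (last char: '7')
  sorted[12] = 8595758784447$6  (last char: '6')
  sorted[13] = 8784447$6859575  (last char: '5')
  sorted[14] = 95758784447$685  (last char: '5')
Last column: 7844978$4587655
Original string S is at sorted index 7

Answer: 7844978$4587655
7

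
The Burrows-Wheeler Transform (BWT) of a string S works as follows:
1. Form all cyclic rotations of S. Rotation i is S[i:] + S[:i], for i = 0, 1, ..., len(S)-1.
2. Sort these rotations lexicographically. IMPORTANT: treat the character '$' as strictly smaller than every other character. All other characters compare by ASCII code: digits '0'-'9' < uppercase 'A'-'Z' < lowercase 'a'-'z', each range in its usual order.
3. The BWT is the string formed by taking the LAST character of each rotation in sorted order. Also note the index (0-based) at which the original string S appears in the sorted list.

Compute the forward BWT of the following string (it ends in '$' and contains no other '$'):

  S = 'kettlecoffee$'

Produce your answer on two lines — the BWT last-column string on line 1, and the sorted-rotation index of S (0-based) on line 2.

Answer: eeelfkfo$tcte
8

Derivation:
All 13 rotations (rotation i = S[i:]+S[:i]):
  rot[0] = kettlecoffee$
  rot[1] = ettlecoffee$k
  rot[2] = ttlecoffee$ke
  rot[3] = tlecoffee$ket
  rot[4] = lecoffee$kett
  rot[5] = ecoffee$kettl
  rot[6] = coffee$kettle
  rot[7] = offee$kettlec
  rot[8] = ffee$kettleco
  rot[9] = fee$kettlecof
  rot[10] = ee$kettlecoff
  rot[11] = e$kettlecoffe
  rot[12] = $kettlecoffee
Sorted (with $ < everything):
  sorted[0] = $kettlecoffee  (last char: 'e')
  sorted[1] = coffee$kettle  (last char: 'e')
  sorted[2] = e$kettlecoffe  (last char: 'e')
  sorted[3] = ecoffee$kettl  (last char: 'l')
  sorted[4] = ee$kettlecoff  (last char: 'f')
  sorted[5] = ettlecoffee$k  (last char: 'k')
  sorted[6] = fee$kettlecof  (last char: 'f')
  sorted[7] = ffee$kettleco  (last char: 'o')
  sorted[8] = kettlecoffee$  (last char: '$')
  sorted[9] = lecoffee$kett  (last char: 't')
  sorted[10] = offee$kettlec  (last char: 'c')
  sorted[11] = tlecoffee$ket  (last char: 't')
  sorted[12] = ttlecoffee$ke  (last char: 'e')
Last column: eeelfkfo$tcte
Original string S is at sorted index 8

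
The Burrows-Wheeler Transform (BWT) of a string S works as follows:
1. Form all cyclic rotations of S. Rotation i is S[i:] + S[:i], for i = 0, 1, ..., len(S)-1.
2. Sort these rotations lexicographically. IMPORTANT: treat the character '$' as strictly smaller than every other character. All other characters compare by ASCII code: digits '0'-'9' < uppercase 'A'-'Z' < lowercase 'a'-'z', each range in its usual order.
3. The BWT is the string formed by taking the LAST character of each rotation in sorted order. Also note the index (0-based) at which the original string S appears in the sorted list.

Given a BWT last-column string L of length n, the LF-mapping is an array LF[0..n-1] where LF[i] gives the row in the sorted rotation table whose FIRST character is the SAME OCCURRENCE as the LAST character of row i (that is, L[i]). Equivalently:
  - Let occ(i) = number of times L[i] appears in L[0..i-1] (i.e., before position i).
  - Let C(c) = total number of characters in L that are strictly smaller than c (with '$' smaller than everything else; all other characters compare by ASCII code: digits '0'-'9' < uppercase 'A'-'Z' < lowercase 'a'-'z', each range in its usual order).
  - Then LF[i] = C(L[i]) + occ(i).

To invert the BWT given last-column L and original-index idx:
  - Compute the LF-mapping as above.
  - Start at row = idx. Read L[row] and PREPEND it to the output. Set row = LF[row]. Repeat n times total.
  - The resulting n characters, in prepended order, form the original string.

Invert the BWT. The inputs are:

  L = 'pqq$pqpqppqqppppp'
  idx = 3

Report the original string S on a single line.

LF mapping: 1 11 12 0 2 13 3 14 4 5 15 16 6 7 8 9 10
Walk LF starting at row 3, prepending L[row]:
  step 1: row=3, L[3]='$', prepend. Next row=LF[3]=0
  step 2: row=0, L[0]='p', prepend. Next row=LF[0]=1
  step 3: row=1, L[1]='q', prepend. Next row=LF[1]=11
  step 4: row=11, L[11]='q', prepend. Next row=LF[11]=16
  step 5: row=16, L[16]='p', prepend. Next row=LF[16]=10
  step 6: row=10, L[10]='q', prepend. Next row=LF[10]=15
  step 7: row=15, L[15]='p', prepend. Next row=LF[15]=9
  step 8: row=9, L[9]='p', prepend. Next row=LF[9]=5
  step 9: row=5, L[5]='q', prepend. Next row=LF[5]=13
  step 10: row=13, L[13]='p', prepend. Next row=LF[13]=7
  step 11: row=7, L[7]='q', prepend. Next row=LF[7]=14
  step 12: row=14, L[14]='p', prepend. Next row=LF[14]=8
  step 13: row=8, L[8]='p', prepend. Next row=LF[8]=4
  step 14: row=4, L[4]='p', prepend. Next row=LF[4]=2
  step 15: row=2, L[2]='q', prepend. Next row=LF[2]=12
  step 16: row=12, L[12]='p', prepend. Next row=LF[12]=6
  step 17: row=6, L[6]='p', prepend. Next row=LF[6]=3
Reversed output: ppqpppqpqppqpqqp$

Answer: ppqpppqpqppqpqqp$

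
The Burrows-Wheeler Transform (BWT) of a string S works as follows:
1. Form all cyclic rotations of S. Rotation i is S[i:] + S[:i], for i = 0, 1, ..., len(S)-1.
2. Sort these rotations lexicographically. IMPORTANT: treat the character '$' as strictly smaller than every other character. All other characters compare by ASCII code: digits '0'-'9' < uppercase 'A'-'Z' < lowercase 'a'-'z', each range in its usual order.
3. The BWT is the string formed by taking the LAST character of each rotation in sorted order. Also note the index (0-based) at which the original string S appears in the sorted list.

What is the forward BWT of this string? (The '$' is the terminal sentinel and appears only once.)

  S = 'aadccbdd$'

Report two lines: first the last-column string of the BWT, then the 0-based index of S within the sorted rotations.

Answer: d$accddab
1

Derivation:
All 9 rotations (rotation i = S[i:]+S[:i]):
  rot[0] = aadccbdd$
  rot[1] = adccbdd$a
  rot[2] = dccbdd$aa
  rot[3] = ccbdd$aad
  rot[4] = cbdd$aadc
  rot[5] = bdd$aadcc
  rot[6] = dd$aadccb
  rot[7] = d$aadccbd
  rot[8] = $aadccbdd
Sorted (with $ < everything):
  sorted[0] = $aadccbdd  (last char: 'd')
  sorted[1] = aadccbdd$  (last char: '$')
  sorted[2] = adccbdd$a  (last char: 'a')
  sorted[3] = bdd$aadcc  (last char: 'c')
  sorted[4] = cbdd$aadc  (last char: 'c')
  sorted[5] = ccbdd$aad  (last char: 'd')
  sorted[6] = d$aadccbd  (last char: 'd')
  sorted[7] = dccbdd$aa  (last char: 'a')
  sorted[8] = dd$aadccb  (last char: 'b')
Last column: d$accddab
Original string S is at sorted index 1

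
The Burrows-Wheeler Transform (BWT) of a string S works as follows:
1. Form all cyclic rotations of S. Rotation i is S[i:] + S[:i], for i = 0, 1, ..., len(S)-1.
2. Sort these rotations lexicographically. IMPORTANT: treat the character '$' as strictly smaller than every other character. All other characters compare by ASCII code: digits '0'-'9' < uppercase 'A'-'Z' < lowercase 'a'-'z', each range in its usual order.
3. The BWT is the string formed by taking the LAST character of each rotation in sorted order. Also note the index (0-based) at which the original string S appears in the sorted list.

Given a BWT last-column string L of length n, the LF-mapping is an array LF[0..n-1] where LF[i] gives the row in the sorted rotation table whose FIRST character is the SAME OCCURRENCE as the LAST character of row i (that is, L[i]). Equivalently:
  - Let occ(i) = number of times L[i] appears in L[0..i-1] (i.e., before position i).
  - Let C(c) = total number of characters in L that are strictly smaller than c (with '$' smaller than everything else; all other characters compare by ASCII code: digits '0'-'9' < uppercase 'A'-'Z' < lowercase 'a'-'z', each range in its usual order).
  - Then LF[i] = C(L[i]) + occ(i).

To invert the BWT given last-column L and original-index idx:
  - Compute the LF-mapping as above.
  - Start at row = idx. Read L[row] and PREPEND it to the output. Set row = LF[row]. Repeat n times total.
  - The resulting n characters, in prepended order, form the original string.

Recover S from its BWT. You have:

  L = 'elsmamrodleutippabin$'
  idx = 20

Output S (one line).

Answer: umbrelladisappointme$

Derivation:
LF mapping: 5 9 18 11 1 12 17 14 4 10 6 20 19 7 15 16 2 3 8 13 0
Walk LF starting at row 20, prepending L[row]:
  step 1: row=20, L[20]='$', prepend. Next row=LF[20]=0
  step 2: row=0, L[0]='e', prepend. Next row=LF[0]=5
  step 3: row=5, L[5]='m', prepend. Next row=LF[5]=12
  step 4: row=12, L[12]='t', prepend. Next row=LF[12]=19
  step 5: row=19, L[19]='n', prepend. Next row=LF[19]=13
  step 6: row=13, L[13]='i', prepend. Next row=LF[13]=7
  step 7: row=7, L[7]='o', prepend. Next row=LF[7]=14
  step 8: row=14, L[14]='p', prepend. Next row=LF[14]=15
  step 9: row=15, L[15]='p', prepend. Next row=LF[15]=16
  step 10: row=16, L[16]='a', prepend. Next row=LF[16]=2
  step 11: row=2, L[2]='s', prepend. Next row=LF[2]=18
  step 12: row=18, L[18]='i', prepend. Next row=LF[18]=8
  step 13: row=8, L[8]='d', prepend. Next row=LF[8]=4
  step 14: row=4, L[4]='a', prepend. Next row=LF[4]=1
  step 15: row=1, L[1]='l', prepend. Next row=LF[1]=9
  step 16: row=9, L[9]='l', prepend. Next row=LF[9]=10
  step 17: row=10, L[10]='e', prepend. Next row=LF[10]=6
  step 18: row=6, L[6]='r', prepend. Next row=LF[6]=17
  step 19: row=17, L[17]='b', prepend. Next row=LF[17]=3
  step 20: row=3, L[3]='m', prepend. Next row=LF[3]=11
  step 21: row=11, L[11]='u', prepend. Next row=LF[11]=20
Reversed output: umbrelladisappointme$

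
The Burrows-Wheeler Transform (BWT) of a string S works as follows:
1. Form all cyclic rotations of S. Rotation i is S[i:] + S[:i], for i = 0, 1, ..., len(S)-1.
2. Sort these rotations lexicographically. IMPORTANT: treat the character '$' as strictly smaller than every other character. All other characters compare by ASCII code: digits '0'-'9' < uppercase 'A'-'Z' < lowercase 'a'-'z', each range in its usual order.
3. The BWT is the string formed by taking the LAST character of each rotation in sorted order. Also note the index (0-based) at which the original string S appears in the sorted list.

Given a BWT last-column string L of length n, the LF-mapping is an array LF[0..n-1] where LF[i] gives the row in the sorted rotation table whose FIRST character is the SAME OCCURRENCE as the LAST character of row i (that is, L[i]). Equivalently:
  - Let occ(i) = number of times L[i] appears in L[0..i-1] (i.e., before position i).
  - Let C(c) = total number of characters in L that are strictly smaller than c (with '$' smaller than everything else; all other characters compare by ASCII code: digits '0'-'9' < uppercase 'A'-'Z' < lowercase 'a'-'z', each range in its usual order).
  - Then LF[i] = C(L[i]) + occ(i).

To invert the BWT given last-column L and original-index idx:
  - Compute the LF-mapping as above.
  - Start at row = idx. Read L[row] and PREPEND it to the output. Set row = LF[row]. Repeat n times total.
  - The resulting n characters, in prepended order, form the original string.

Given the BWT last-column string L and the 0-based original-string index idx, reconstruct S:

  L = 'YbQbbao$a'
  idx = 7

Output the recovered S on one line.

LF mapping: 2 5 1 6 7 3 8 0 4
Walk LF starting at row 7, prepending L[row]:
  step 1: row=7, L[7]='$', prepend. Next row=LF[7]=0
  step 2: row=0, L[0]='Y', prepend. Next row=LF[0]=2
  step 3: row=2, L[2]='Q', prepend. Next row=LF[2]=1
  step 4: row=1, L[1]='b', prepend. Next row=LF[1]=5
  step 5: row=5, L[5]='a', prepend. Next row=LF[5]=3
  step 6: row=3, L[3]='b', prepend. Next row=LF[3]=6
  step 7: row=6, L[6]='o', prepend. Next row=LF[6]=8
  step 8: row=8, L[8]='a', prepend. Next row=LF[8]=4
  step 9: row=4, L[4]='b', prepend. Next row=LF[4]=7
Reversed output: baobabQY$

Answer: baobabQY$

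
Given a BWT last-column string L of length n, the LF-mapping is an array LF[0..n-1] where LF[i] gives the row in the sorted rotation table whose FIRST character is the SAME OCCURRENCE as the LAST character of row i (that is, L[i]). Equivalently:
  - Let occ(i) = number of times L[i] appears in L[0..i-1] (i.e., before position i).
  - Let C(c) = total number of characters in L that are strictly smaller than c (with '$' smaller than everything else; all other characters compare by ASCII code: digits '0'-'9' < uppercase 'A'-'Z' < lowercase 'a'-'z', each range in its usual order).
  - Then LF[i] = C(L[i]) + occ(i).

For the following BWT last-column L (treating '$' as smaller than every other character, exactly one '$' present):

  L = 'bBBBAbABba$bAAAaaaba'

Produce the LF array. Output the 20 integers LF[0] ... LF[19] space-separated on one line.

Answer: 15 6 7 8 1 16 2 9 17 10 0 18 3 4 5 11 12 13 19 14

Derivation:
Char counts: '$':1, 'A':5, 'B':4, 'a':5, 'b':5
C (first-col start): C('$')=0, C('A')=1, C('B')=6, C('a')=10, C('b')=15
L[0]='b': occ=0, LF[0]=C('b')+0=15+0=15
L[1]='B': occ=0, LF[1]=C('B')+0=6+0=6
L[2]='B': occ=1, LF[2]=C('B')+1=6+1=7
L[3]='B': occ=2, LF[3]=C('B')+2=6+2=8
L[4]='A': occ=0, LF[4]=C('A')+0=1+0=1
L[5]='b': occ=1, LF[5]=C('b')+1=15+1=16
L[6]='A': occ=1, LF[6]=C('A')+1=1+1=2
L[7]='B': occ=3, LF[7]=C('B')+3=6+3=9
L[8]='b': occ=2, LF[8]=C('b')+2=15+2=17
L[9]='a': occ=0, LF[9]=C('a')+0=10+0=10
L[10]='$': occ=0, LF[10]=C('$')+0=0+0=0
L[11]='b': occ=3, LF[11]=C('b')+3=15+3=18
L[12]='A': occ=2, LF[12]=C('A')+2=1+2=3
L[13]='A': occ=3, LF[13]=C('A')+3=1+3=4
L[14]='A': occ=4, LF[14]=C('A')+4=1+4=5
L[15]='a': occ=1, LF[15]=C('a')+1=10+1=11
L[16]='a': occ=2, LF[16]=C('a')+2=10+2=12
L[17]='a': occ=3, LF[17]=C('a')+3=10+3=13
L[18]='b': occ=4, LF[18]=C('b')+4=15+4=19
L[19]='a': occ=4, LF[19]=C('a')+4=10+4=14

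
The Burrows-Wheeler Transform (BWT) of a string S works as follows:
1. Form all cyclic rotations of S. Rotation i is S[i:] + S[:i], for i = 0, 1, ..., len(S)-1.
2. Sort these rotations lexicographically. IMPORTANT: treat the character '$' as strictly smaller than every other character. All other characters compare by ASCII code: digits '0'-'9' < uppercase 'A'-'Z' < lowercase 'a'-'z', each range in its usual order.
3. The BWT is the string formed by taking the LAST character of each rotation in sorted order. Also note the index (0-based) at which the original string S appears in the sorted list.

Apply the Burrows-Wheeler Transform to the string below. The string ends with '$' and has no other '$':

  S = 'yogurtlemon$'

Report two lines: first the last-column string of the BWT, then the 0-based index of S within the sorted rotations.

All 12 rotations (rotation i = S[i:]+S[:i]):
  rot[0] = yogurtlemon$
  rot[1] = ogurtlemon$y
  rot[2] = gurtlemon$yo
  rot[3] = urtlemon$yog
  rot[4] = rtlemon$yogu
  rot[5] = tlemon$yogur
  rot[6] = lemon$yogurt
  rot[7] = emon$yogurtl
  rot[8] = mon$yogurtle
  rot[9] = on$yogurtlem
  rot[10] = n$yogurtlemo
  rot[11] = $yogurtlemon
Sorted (with $ < everything):
  sorted[0] = $yogurtlemon  (last char: 'n')
  sorted[1] = emon$yogurtl  (last char: 'l')
  sorted[2] = gurtlemon$yo  (last char: 'o')
  sorted[3] = lemon$yogurt  (last char: 't')
  sorted[4] = mon$yogurtle  (last char: 'e')
  sorted[5] = n$yogurtlemo  (last char: 'o')
  sorted[6] = ogurtlemon$y  (last char: 'y')
  sorted[7] = on$yogurtlem  (last char: 'm')
  sorted[8] = rtlemon$yogu  (last char: 'u')
  sorted[9] = tlemon$yogur  (last char: 'r')
  sorted[10] = urtlemon$yog  (last char: 'g')
  sorted[11] = yogurtlemon$  (last char: '$')
Last column: nloteoymurg$
Original string S is at sorted index 11

Answer: nloteoymurg$
11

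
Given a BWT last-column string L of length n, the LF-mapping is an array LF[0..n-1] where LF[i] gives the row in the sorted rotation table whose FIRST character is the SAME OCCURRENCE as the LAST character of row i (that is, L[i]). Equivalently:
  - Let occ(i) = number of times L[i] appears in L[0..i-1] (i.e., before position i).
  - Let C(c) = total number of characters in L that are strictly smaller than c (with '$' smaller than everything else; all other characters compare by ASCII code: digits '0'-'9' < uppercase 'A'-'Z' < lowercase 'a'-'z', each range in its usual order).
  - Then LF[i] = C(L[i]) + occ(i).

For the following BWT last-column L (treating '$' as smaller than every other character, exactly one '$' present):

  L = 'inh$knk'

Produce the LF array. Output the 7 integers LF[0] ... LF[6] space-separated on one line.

Char counts: '$':1, 'h':1, 'i':1, 'k':2, 'n':2
C (first-col start): C('$')=0, C('h')=1, C('i')=2, C('k')=3, C('n')=5
L[0]='i': occ=0, LF[0]=C('i')+0=2+0=2
L[1]='n': occ=0, LF[1]=C('n')+0=5+0=5
L[2]='h': occ=0, LF[2]=C('h')+0=1+0=1
L[3]='$': occ=0, LF[3]=C('$')+0=0+0=0
L[4]='k': occ=0, LF[4]=C('k')+0=3+0=3
L[5]='n': occ=1, LF[5]=C('n')+1=5+1=6
L[6]='k': occ=1, LF[6]=C('k')+1=3+1=4

Answer: 2 5 1 0 3 6 4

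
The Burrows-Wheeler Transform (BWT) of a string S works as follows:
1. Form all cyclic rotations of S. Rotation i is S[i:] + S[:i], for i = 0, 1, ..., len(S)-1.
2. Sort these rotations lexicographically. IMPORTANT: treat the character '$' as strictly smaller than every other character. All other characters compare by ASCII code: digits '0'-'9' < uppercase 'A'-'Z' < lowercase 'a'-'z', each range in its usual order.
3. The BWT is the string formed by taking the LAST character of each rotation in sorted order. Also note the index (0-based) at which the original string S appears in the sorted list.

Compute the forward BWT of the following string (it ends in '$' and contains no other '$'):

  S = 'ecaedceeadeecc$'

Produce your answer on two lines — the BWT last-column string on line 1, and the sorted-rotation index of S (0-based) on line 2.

Answer: cecceedeae$eacd
10

Derivation:
All 15 rotations (rotation i = S[i:]+S[:i]):
  rot[0] = ecaedceeadeecc$
  rot[1] = caedceeadeecc$e
  rot[2] = aedceeadeecc$ec
  rot[3] = edceeadeecc$eca
  rot[4] = dceeadeecc$ecae
  rot[5] = ceeadeecc$ecaed
  rot[6] = eeadeecc$ecaedc
  rot[7] = eadeecc$ecaedce
  rot[8] = adeecc$ecaedcee
  rot[9] = deecc$ecaedceea
  rot[10] = eecc$ecaedceead
  rot[11] = ecc$ecaedceeade
  rot[12] = cc$ecaedceeadee
  rot[13] = c$ecaedceeadeec
  rot[14] = $ecaedceeadeecc
Sorted (with $ < everything):
  sorted[0] = $ecaedceeadeecc  (last char: 'c')
  sorted[1] = adeecc$ecaedcee  (last char: 'e')
  sorted[2] = aedceeadeecc$ec  (last char: 'c')
  sorted[3] = c$ecaedceeadeec  (last char: 'c')
  sorted[4] = caedceeadeecc$e  (last char: 'e')
  sorted[5] = cc$ecaedceeadee  (last char: 'e')
  sorted[6] = ceeadeecc$ecaed  (last char: 'd')
  sorted[7] = dceeadeecc$ecae  (last char: 'e')
  sorted[8] = deecc$ecaedceea  (last char: 'a')
  sorted[9] = eadeecc$ecaedce  (last char: 'e')
  sorted[10] = ecaedceeadeecc$  (last char: '$')
  sorted[11] = ecc$ecaedceeade  (last char: 'e')
  sorted[12] = edceeadeecc$eca  (last char: 'a')
  sorted[13] = eeadeecc$ecaedc  (last char: 'c')
  sorted[14] = eecc$ecaedceead  (last char: 'd')
Last column: cecceedeae$eacd
Original string S is at sorted index 10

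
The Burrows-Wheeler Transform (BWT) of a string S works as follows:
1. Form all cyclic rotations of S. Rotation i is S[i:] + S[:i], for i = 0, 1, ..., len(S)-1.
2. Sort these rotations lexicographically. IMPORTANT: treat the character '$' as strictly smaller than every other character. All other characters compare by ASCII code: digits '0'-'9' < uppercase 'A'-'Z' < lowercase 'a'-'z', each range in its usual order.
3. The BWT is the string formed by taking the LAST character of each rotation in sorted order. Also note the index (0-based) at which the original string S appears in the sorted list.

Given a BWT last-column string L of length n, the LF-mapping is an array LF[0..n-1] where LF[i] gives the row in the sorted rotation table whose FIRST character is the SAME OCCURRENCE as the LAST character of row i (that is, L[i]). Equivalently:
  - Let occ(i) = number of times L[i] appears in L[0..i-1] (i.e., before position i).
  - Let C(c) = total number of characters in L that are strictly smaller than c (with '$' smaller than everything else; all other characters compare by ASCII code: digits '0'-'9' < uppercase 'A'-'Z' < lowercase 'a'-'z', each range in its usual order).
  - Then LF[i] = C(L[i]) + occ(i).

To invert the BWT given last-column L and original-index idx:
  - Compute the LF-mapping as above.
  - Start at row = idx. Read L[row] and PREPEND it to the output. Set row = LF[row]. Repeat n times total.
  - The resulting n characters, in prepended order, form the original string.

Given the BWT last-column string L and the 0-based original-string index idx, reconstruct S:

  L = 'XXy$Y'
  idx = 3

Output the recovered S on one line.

Answer: YyXX$

Derivation:
LF mapping: 1 2 4 0 3
Walk LF starting at row 3, prepending L[row]:
  step 1: row=3, L[3]='$', prepend. Next row=LF[3]=0
  step 2: row=0, L[0]='X', prepend. Next row=LF[0]=1
  step 3: row=1, L[1]='X', prepend. Next row=LF[1]=2
  step 4: row=2, L[2]='y', prepend. Next row=LF[2]=4
  step 5: row=4, L[4]='Y', prepend. Next row=LF[4]=3
Reversed output: YyXX$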